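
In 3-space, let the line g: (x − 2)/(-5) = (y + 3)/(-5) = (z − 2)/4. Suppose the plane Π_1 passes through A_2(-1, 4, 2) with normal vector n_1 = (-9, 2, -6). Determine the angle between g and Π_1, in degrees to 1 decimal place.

g has direction (-5, -5, 4) through (2, -3, 2).
Π_1: n_1·r = n_1·A_2 gives -9x + 2y - 6z = 5.
sin θ = |n·v| / (|n||v|) = |11| / (√121 · √66) = 0.12309.
θ ≈ 7.1°.

7.1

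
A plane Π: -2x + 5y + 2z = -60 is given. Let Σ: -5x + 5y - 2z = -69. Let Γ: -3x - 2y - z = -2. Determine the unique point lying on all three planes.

Solving the 3×3 linear system -2x + 5y + 2z = -60, -5x + 5y - 2z = -69, -3x - 2y - z = -2 (e.g. by elimination or Cramer's rule, determinant = 73) gives (7, -8, -3).

(7, -8, -3)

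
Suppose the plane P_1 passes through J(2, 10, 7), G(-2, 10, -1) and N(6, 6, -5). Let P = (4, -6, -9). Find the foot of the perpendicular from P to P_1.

(8, 4, -11)

JG = (-4, 0, -8), JN = (4, -4, -12); a normal to P_1 is JG × JN = (-32, -80, 16).
Using J: P_1 has equation -32x - 80y + 16z = -752.
Foot = P − λn with λ = (n·P − d)/|n|² = (208 − (-752))/7680 = 1/8.
Foot = (4, -6, -9) − (1/8)·(-32, -80, 16) = (8, 4, -11).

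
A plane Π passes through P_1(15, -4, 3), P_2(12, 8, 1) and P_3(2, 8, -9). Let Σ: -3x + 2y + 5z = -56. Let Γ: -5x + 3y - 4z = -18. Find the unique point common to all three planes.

P_1P_2 = (-3, 12, -2), P_1P_3 = (-13, 12, -12); a normal to Π is P_1P_2 × P_1P_3 = (-120, -10, 120).
Using P_1: Π has equation -120x - 10y + 120z = -1400.
Solving the 3×3 linear system -120x - 10y + 120z = -1400, -3x + 2y + 5z = -56, -5x + 3y - 4z = -18 (e.g. by elimination or Cramer's rule, determinant = 3250) gives (6, -4, -6).

(6, -4, -6)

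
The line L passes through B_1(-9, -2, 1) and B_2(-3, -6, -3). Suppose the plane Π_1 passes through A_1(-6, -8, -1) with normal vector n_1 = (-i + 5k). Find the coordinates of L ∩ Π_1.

(-6, -4, -1)

A direction vector for L is B_2 − B_1 = (6, -4, -4).
Π_1: n_1·r = n_1·A_1 gives -x + 5z = 1.
Substitute r = (-9, -2, 1) + t(6, -4, -4) into the plane: 14 + (-26)t = 1, so t = 1/2.
Intersection: (-9, -2, 1) + (1/2)·(6, -4, -4) = (-6, -4, -1).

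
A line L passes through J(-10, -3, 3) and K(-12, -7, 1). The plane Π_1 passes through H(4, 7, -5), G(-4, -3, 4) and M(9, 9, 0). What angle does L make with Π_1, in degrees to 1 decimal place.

29.1

A direction vector for L is K − J = (-2, -4, -2).
HG = (-8, -10, 9), HM = (5, 2, 5); a normal to Π_1 is HG × HM = (-68, 85, 34).
Using H: Π_1 has equation -68x + 85y + 34z = 153.
sin θ = |n·v| / (|n||v|) = |-272| / (√13005 · √24) = 0.48686.
θ ≈ 29.1°.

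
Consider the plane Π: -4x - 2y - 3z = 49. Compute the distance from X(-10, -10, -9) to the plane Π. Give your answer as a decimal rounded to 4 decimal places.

n·X − d = (-4)·(-10) + (-2)·(-10) + (-3)·(-9) − 49 = 38; |n| = √29.
Distance = |38| / √29 = 38/√29 ≈ 7.0564.

7.0564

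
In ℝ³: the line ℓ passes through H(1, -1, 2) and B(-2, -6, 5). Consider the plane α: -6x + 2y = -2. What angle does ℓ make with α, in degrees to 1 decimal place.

11.1

A direction vector for ℓ is B − H = (-3, -5, 3).
sin θ = |n·v| / (|n||v|) = |8| / (√40 · √43) = 0.19290.
θ ≈ 11.1°.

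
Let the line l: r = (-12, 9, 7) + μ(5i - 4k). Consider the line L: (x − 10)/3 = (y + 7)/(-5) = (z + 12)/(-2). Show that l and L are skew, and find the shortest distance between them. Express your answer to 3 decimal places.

2.089

L has direction (3, -5, -2) through (10, -7, -12).
Common perpendicular direction n = (5, 0, -4) × (3, -5, -2) = (-20, -2, -25).
With w = (10, -7, -12) − (-12, 9, 7) = (22, -16, -19), w · n = 67.
Since n ≠ 0 the lines are not parallel, and w · n = 67 ≠ 0 so they do not intersect; hence they are skew.
Distance = |w · n| / |n| = |67| / √1029 ≈ 2.089.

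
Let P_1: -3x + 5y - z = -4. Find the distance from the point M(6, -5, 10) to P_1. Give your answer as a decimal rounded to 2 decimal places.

n·M − d = (-3)·(6) + (5)·(-5) + (-1)·(10) − (-4) = -49; |n| = √35.
Distance = |-49| / √35 = 49/√35 ≈ 8.28.

8.28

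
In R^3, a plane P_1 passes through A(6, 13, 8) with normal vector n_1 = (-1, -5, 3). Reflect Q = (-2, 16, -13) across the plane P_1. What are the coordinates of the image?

P_1: n_1·r = n_1·A gives -x - 5y + 3z = -47.
λ = (n·Q − d)/|n|² = (-117 − (-47))/35 = -2.
Reflection = Q − 2λn = (-2, 16, -13) − (-4)·(-1, -5, 3) = (-6, -4, -1).

(-6, -4, -1)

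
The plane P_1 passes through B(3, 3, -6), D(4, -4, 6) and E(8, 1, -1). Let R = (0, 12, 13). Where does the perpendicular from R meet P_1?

(3, -3, 4)

BD = (1, -7, 12), BE = (5, -2, 5); a normal to P_1 is BD × BE = (-11, 55, 33).
Using B: P_1 has equation -11x + 55y + 33z = -66.
Foot = R − λn with λ = (n·R − d)/|n|² = (1089 − (-66))/4235 = 3/11.
Foot = (0, 12, 13) − (3/11)·(-11, 55, 33) = (3, -3, 4).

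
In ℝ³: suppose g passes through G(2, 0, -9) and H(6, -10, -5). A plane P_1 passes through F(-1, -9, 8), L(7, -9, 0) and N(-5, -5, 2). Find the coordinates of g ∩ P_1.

(4, -5, -7)

A direction vector for g is H − G = (4, -10, 4).
FL = (8, 0, -8), FN = (-4, 4, -6); a normal to P_1 is FL × FN = (32, 80, 32).
Using F: P_1 has equation 32x + 80y + 32z = -496.
Substitute r = (2, 0, -9) + t(4, -10, 4) into the plane: -224 + (-544)t = -496, so t = 1/2.
Intersection: (2, 0, -9) + (1/2)·(4, -10, 4) = (4, -5, -7).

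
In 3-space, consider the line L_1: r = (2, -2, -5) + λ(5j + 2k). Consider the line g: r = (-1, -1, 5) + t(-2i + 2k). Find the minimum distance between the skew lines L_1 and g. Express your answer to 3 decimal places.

4.491

Common perpendicular direction n = (0, 5, 2) × (-2, 0, 2) = (10, -4, 10).
With w = (-1, -1, 5) − (2, -2, -5) = (-3, 1, 10), w · n = 66.
Distance = |w · n| / |n| = |66| / √216 ≈ 4.491.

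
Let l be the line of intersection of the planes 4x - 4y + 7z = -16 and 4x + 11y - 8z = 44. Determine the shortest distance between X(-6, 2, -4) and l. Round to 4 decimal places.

7.4244

Direction of l: (4, -4, 7) × (4, 11, -8) = (-45, 60, 60).
A point on l: solving the two plane equations with x = 0 gives (0, 4, 0).
Taking (0, 4, 0) on l with direction v = (-45, 60, 60): w = X − (0, 4, 0) = (-6, -2, -4), and w × v = (120, 540, -450).
Distance = |w × v| / |v| = √508500 / √9225 ≈ 7.4244.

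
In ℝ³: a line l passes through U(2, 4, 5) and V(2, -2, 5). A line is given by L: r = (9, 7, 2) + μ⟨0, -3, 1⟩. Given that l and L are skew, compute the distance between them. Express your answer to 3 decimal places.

A direction vector for l is V − U = (0, -6, 0).
Common perpendicular direction n = (0, -6, 0) × (0, -3, 1) = (-6, 0, 0).
With w = (9, 7, 2) − (2, 4, 5) = (7, 3, -3), w · n = -42.
Distance = |w · n| / |n| = |-42| / √36 ≈ 7.000.

7.000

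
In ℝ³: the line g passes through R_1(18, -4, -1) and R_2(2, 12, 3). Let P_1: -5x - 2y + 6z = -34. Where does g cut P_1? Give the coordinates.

A direction vector for g is R_2 − R_1 = (-16, 16, 4).
Substitute r = (18, -4, -1) + t(-16, 16, 4) into the plane: -88 + 72t = -34, so t = 3/4.
Intersection: (18, -4, -1) + (3/4)·(-16, 16, 4) = (6, 8, 2).

(6, 8, 2)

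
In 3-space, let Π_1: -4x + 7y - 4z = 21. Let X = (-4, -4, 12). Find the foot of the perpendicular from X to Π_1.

(-8, 3, 8)

Foot = X − λn with λ = (n·X − d)/|n|² = (-60 − 21)/81 = -1.
Foot = (-4, -4, 12) − (-1)·(-4, 7, -4) = (-8, 3, 8).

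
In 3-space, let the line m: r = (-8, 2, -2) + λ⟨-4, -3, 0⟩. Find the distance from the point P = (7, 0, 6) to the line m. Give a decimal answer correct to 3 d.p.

Taking (-8, 2, -2) on m with direction v = (-4, -3, 0): w = P − (-8, 2, -2) = (15, -2, 8), and w × v = (24, -32, -53).
Distance = |w × v| / |v| = √4409 / √25 ≈ 13.280.

13.280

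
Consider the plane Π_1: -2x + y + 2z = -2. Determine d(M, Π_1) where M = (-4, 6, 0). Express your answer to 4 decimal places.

n·M − d = (-2)·(-4) + (1)·(6) + (2)·(0) − (-2) = 16; |n| = √9.
Distance = |16| / √9 = 16/√9 ≈ 5.3333.

5.3333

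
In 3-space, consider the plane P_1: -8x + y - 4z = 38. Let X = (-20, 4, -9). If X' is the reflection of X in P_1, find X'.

(12, 0, 7)

λ = (n·X − d)/|n|² = (200 − 38)/81 = 2.
Reflection = X − 2λn = (-20, 4, -9) − 4·(-8, 1, -4) = (12, 0, 7).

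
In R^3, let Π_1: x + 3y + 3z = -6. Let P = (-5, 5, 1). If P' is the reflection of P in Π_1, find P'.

(-7, -1, -5)

λ = (n·P − d)/|n|² = (13 − (-6))/19 = 1.
Reflection = P − 2λn = (-5, 5, 1) − 2·(1, 3, 3) = (-7, -1, -5).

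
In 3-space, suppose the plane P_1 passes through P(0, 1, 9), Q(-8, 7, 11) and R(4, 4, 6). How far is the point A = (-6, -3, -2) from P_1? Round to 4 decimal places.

13.1429

PQ = (-8, 6, 2), PR = (4, 3, -3); a normal to P_1 is PQ × PR = (-24, -16, -48).
Using P: P_1 has equation -24x - 16y - 48z = -448.
n·A − d = (-24)·(-6) + (-16)·(-3) + (-48)·(-2) − (-448) = 736; |n| = √3136.
Distance = |736| / √3136 = 736/√3136 ≈ 13.1429.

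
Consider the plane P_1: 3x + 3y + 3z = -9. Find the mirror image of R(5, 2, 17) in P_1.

λ = (n·R − d)/|n|² = (72 − (-9))/27 = 3.
Reflection = R − 2λn = (5, 2, 17) − 6·(3, 3, 3) = (-13, -16, -1).

(-13, -16, -1)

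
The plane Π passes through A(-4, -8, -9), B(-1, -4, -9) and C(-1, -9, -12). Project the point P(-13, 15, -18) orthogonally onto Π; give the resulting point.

AB = (3, 4, 0), AC = (3, -1, -3); a normal to Π is AB × AC = (-12, 9, -15).
Using A: Π has equation -12x + 9y - 15z = 111.
Foot = P − λn with λ = (n·P − d)/|n|² = (561 − 111)/450 = 1.
Foot = (-13, 15, -18) − 1·(-12, 9, -15) = (-1, 6, -3).

(-1, 6, -3)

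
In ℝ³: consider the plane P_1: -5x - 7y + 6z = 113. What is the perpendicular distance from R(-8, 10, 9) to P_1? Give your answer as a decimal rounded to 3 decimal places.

n·R − d = (-5)·(-8) + (-7)·(10) + (6)·(9) − 113 = -89; |n| = √110.
Distance = |-89| / √110 = 89/√110 ≈ 8.486.

8.486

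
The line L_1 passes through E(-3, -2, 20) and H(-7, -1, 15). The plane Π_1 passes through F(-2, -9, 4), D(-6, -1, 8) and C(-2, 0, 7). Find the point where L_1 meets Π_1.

A direction vector for L_1 is H − E = (-4, 1, -5).
FD = (-4, 8, 4), FC = (0, 9, 3); a normal to Π_1 is FD × FC = (-12, 12, -36).
Using F: Π_1 has equation -12x + 12y - 36z = -228.
Substitute r = (-3, -2, 20) + t(-4, 1, -5) into the plane: -708 + 240t = -228, so t = 2.
Intersection: (-3, -2, 20) + 2·(-4, 1, -5) = (-11, 0, 10).

(-11, 0, 10)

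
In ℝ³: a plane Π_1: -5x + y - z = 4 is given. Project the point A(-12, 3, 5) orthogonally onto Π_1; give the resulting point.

Foot = A − λn with λ = (n·A − d)/|n|² = (58 − 4)/27 = 2.
Foot = (-12, 3, 5) − 2·(-5, 1, -1) = (-2, 1, 7).

(-2, 1, 7)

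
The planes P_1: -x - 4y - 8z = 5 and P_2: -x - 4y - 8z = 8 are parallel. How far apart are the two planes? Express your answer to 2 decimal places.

0.33

Same normal n = (-1, -4, -8) with |n| = √81; distance = |5 − 8| / |n| = 3/√81 ≈ 0.33.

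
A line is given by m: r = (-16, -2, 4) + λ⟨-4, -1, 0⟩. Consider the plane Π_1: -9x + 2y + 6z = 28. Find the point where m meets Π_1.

(0, 2, 4)

Substitute r = (-16, -2, 4) + t(-4, -1, 0) into the plane: 164 + 34t = 28, so t = -4.
Intersection: (-16, -2, 4) + (-4)·(-4, -1, 0) = (0, 2, 4).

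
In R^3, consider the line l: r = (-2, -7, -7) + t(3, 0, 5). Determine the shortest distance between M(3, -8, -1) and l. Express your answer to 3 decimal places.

1.562

Taking (-2, -7, -7) on l with direction v = (3, 0, 5): w = M − (-2, -7, -7) = (5, -1, 6), and w × v = (-5, -7, 3).
Distance = |w × v| / |v| = √83 / √34 ≈ 1.562.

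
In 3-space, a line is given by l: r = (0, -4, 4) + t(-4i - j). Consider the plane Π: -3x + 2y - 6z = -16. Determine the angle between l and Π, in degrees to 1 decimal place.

20.3

sin θ = |n·v| / (|n||v|) = |10| / (√49 · √17) = 0.34648.
θ ≈ 20.3°.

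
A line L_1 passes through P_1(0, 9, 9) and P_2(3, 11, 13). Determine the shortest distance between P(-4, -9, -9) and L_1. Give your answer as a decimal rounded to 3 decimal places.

12.940

A direction vector for L_1 is P_2 − P_1 = (3, 2, 4).
Taking (0, 9, 9) on L_1 with direction v = (3, 2, 4): w = P − (0, 9, 9) = (-4, -18, -18), and w × v = (-36, -38, 46).
Distance = |w × v| / |v| = √4856 / √29 ≈ 12.940.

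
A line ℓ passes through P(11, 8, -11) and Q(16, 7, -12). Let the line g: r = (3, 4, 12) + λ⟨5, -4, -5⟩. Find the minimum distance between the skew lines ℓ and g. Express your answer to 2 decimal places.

A direction vector for ℓ is Q − P = (5, -1, -1).
Common perpendicular direction n = (5, -1, -1) × (5, -4, -5) = (1, 20, -15).
With w = (3, 4, 12) − (11, 8, -11) = (-8, -4, 23), w · n = -433.
Distance = |w · n| / |n| = |-433| / √626 ≈ 17.31.

17.31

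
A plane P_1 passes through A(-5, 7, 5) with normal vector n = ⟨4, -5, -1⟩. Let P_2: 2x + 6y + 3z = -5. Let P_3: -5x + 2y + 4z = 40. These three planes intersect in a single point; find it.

P_1: n·r = n·A gives 4x - 5y - z = -60.
Solving the 3×3 linear system 4x - 5y - z = -60, 2x + 6y + 3z = -5, -5x + 2y + 4z = 40 (e.g. by elimination or Cramer's rule, determinant = 153) gives (-10, 5, -5).

(-10, 5, -5)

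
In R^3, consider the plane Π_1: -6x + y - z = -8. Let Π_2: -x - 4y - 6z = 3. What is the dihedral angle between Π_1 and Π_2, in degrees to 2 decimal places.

cos θ = |n₁·n₂| / (|n₁||n₂|) = |8| / (√38 · √53).
θ = arccos(0.17826) ≈ 79.73°.

79.73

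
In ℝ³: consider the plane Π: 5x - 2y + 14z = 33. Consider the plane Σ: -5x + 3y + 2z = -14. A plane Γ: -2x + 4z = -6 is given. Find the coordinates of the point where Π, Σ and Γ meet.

Solving the 3×3 linear system 5x - 2y + 14z = 33, -5x + 3y + 2z = -14, -2x + 4z = -6 (e.g. by elimination or Cramer's rule, determinant = 112) gives (5, 3, 1).

(5, 3, 1)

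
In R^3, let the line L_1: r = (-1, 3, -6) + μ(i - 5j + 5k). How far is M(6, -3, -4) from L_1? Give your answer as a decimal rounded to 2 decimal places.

Taking (-1, 3, -6) on L_1 with direction v = (1, -5, 5): w = M − (-1, 3, -6) = (7, -6, 2), and w × v = (-20, -33, -29).
Distance = |w × v| / |v| = √2330 / √51 ≈ 6.76.

6.76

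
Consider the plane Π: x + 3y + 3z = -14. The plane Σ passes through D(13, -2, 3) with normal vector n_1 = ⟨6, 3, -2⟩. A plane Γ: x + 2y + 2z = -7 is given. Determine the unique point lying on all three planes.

(7, 2, -9)

Σ: n_1·r = n_1·D gives 6x + 3y - 2z = 66.
Solving the 3×3 linear system x + 3y + 3z = -14, 6x + 3y - 2z = 66, x + 2y + 2z = -7 (e.g. by elimination or Cramer's rule, determinant = -5) gives (7, 2, -9).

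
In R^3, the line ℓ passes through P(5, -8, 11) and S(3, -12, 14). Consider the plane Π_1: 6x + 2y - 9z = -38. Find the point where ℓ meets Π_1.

A direction vector for ℓ is S − P = (-2, -4, 3).
Substitute r = (5, -8, 11) + t(-2, -4, 3) into the plane: -85 + (-47)t = -38, so t = -1.
Intersection: (5, -8, 11) + (-1)·(-2, -4, 3) = (7, -4, 8).

(7, -4, 8)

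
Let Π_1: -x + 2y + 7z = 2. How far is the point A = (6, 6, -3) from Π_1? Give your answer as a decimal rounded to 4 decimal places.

2.3134

n·A − d = (-1)·(6) + (2)·(6) + (7)·(-3) − 2 = -17; |n| = √54.
Distance = |-17| / √54 = 17/√54 ≈ 2.3134.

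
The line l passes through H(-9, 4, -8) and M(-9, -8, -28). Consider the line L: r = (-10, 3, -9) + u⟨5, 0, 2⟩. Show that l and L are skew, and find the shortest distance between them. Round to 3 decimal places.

A direction vector for l is M − H = (0, -12, -20).
Common perpendicular direction n = (0, -12, -20) × (5, 0, 2) = (-24, -100, 60).
With w = (-10, 3, -9) − (-9, 4, -8) = (-1, -1, -1), w · n = 64.
Since n ≠ 0 the lines are not parallel, and w · n = 64 ≠ 0 so they do not intersect; hence they are skew.
Distance = |w · n| / |n| = |64| / √14176 ≈ 0.538.

0.538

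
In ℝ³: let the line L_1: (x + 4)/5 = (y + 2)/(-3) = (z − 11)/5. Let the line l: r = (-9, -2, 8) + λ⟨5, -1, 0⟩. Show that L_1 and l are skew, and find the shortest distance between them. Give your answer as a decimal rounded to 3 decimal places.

2.008

L_1 has direction (5, -3, 5) through (-4, -2, 11).
Common perpendicular direction n = (5, -3, 5) × (5, -1, 0) = (5, 25, 10).
With w = (-9, -2, 8) − (-4, -2, 11) = (-5, 0, -3), w · n = -55.
Since n ≠ 0 the lines are not parallel, and w · n = -55 ≠ 0 so they do not intersect; hence they are skew.
Distance = |w · n| / |n| = |-55| / √750 ≈ 2.008.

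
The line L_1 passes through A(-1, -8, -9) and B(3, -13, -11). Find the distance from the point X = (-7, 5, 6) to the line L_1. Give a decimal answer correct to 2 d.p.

10.74

A direction vector for L_1 is B − A = (4, -5, -2).
Taking (-1, -8, -9) on L_1 with direction v = (4, -5, -2): w = X − (-1, -8, -9) = (-6, 13, 15), and w × v = (49, 48, -22).
Distance = |w × v| / |v| = √5189 / √45 ≈ 10.74.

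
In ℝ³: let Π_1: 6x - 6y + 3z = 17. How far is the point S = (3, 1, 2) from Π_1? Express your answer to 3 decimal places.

0.111

n·S − d = (6)·(3) + (-6)·(1) + (3)·(2) − 17 = 1; |n| = √81.
Distance = |1| / √81 = 1/√81 ≈ 0.111.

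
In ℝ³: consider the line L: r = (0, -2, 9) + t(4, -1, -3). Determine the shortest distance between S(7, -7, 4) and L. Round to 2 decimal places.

3.22

Taking (0, -2, 9) on L with direction v = (4, -1, -3): w = S − (0, -2, 9) = (7, -5, -5), and w × v = (10, 1, 13).
Distance = |w × v| / |v| = √270 / √26 ≈ 3.22.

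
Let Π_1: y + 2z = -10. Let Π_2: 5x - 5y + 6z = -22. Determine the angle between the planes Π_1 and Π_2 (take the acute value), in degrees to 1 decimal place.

cos θ = |n₁·n₂| / (|n₁||n₂|) = |7| / (√5 · √86).
θ = arccos(0.33757) ≈ 70.3°.

70.3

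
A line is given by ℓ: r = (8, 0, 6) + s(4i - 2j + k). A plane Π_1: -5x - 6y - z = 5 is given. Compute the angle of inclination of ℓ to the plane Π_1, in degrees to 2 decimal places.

sin θ = |n·v| / (|n||v|) = |-9| / (√62 · √21) = 0.24942.
θ ≈ 14.44°.

14.44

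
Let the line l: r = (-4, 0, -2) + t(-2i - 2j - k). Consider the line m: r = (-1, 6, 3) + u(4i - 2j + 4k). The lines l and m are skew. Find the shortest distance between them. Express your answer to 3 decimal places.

Common perpendicular direction n = (-2, -2, -1) × (4, -2, 4) = (-10, 4, 12).
With w = (-1, 6, 3) − (-4, 0, -2) = (3, 6, 5), w · n = 54.
Distance = |w · n| / |n| = |54| / √260 ≈ 3.349.

3.349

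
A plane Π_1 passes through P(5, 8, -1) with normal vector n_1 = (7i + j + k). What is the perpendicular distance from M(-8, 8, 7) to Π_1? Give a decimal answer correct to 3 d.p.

11.622

Π_1: n_1·r = n_1·P gives 7x + y + z = 42.
n·M − d = (7)·(-8) + (1)·(8) + (1)·(7) − 42 = -83; |n| = √51.
Distance = |-83| / √51 = 83/√51 ≈ 11.622.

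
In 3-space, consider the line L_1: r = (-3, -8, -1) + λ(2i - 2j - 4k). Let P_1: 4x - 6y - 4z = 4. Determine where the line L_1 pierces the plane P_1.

(-5, -6, 3)

Substitute r = (-3, -8, -1) + t(2, -2, -4) into the plane: 40 + 36t = 4, so t = -1.
Intersection: (-3, -8, -1) + (-1)·(2, -2, -4) = (-5, -6, 3).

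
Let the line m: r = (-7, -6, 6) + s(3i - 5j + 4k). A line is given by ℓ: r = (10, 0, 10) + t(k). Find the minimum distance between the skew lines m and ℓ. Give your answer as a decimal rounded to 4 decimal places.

Common perpendicular direction n = (3, -5, 4) × (0, 0, 1) = (-5, -3, 0).
With w = (10, 0, 10) − (-7, -6, 6) = (17, 6, 4), w · n = -103.
Distance = |w · n| / |n| = |-103| / √34 ≈ 17.6644.

17.6644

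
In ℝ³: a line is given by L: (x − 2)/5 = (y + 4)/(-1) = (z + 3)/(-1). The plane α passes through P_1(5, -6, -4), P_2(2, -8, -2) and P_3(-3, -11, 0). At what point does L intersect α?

(7, -5, -4)

L has direction (5, -1, -1) through (2, -4, -3).
P_1P_2 = (-3, -2, 2), P_1P_3 = (-8, -5, 4); a normal to α is P_1P_2 × P_1P_3 = (2, -4, -1).
Using P_1: α has equation 2x - 4y - z = 38.
Substitute r = (2, -4, -3) + t(5, -1, -1) into the plane: 23 + 15t = 38, so t = 1.
Intersection: (2, -4, -3) + 1·(5, -1, -1) = (7, -5, -4).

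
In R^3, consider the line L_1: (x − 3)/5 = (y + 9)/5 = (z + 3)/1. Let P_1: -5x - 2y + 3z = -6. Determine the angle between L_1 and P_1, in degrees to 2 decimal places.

L_1 has direction (5, 5, 1) through (3, -9, -3).
sin θ = |n·v| / (|n||v|) = |-32| / (√38 · √51) = 0.72690.
θ ≈ 46.63°.

46.63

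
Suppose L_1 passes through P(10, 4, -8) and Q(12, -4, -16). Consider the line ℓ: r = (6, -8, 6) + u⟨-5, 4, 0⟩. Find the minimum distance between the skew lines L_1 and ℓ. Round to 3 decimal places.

17.484

A direction vector for L_1 is Q − P = (2, -8, -8).
Common perpendicular direction n = (2, -8, -8) × (-5, 4, 0) = (32, 40, -32).
With w = (6, -8, 6) − (10, 4, -8) = (-4, -12, 14), w · n = -1056.
Distance = |w · n| / |n| = |-1056| / √3648 ≈ 17.484.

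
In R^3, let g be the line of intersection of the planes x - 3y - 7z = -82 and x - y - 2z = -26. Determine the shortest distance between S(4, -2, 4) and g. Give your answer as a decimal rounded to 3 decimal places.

Direction of g: (1, -3, -7) × (1, -1, -2) = (-1, -5, 2).
A point on g: solving the two plane equations with x = -4 gives (-4, -2, 12).
Taking (-4, -2, 12) on g with direction v = (-1, -5, 2): w = S − (-4, -2, 12) = (8, 0, -8), and w × v = (-40, -8, -40).
Distance = |w × v| / |v| = √3264 / √30 ≈ 10.431.

10.431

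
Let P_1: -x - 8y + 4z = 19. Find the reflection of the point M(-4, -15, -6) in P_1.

λ = (n·M − d)/|n|² = (100 − 19)/81 = 1.
Reflection = M − 2λn = (-4, -15, -6) − 2·(-1, -8, 4) = (-2, 1, -14).

(-2, 1, -14)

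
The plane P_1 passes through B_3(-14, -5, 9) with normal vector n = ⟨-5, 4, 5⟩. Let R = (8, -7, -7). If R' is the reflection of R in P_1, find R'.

(-22, 17, 23)

P_1: n·r = n·B_3 gives -5x + 4y + 5z = 95.
λ = (n·R − d)/|n|² = (-103 − 95)/66 = -3.
Reflection = R − 2λn = (8, -7, -7) − (-6)·(-5, 4, 5) = (-22, 17, 23).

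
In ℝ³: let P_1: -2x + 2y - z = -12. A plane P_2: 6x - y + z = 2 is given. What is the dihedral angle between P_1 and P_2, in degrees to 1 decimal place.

cos θ = |n₁·n₂| / (|n₁||n₂|) = |-15| / (√9 · √38).
θ = arccos(0.81111) ≈ 35.8°.

35.8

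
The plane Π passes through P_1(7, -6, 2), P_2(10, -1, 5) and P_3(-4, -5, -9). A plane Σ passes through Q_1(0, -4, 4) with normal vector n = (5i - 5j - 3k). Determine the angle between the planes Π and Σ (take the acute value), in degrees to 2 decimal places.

P_1P_2 = (3, 5, 3), P_1P_3 = (-11, 1, -11); a normal to Π is P_1P_2 × P_1P_3 = (-58, 0, 58).
Using P_1: Π has equation -58x + 58z = -290.
Σ: n·r = n·Q_1 gives 5x - 5y - 3z = 8.
cos θ = |n₁·n₂| / (|n₁||n₂|) = |-464| / (√6728 · √59).
θ = arccos(0.73646) ≈ 42.57°.

42.57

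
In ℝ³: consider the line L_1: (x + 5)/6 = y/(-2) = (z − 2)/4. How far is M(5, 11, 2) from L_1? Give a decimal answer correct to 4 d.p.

L_1 has direction (6, -2, 4) through (-5, 0, 2).
Taking (-5, 0, 2) on L_1 with direction v = (6, -2, 4): w = M − (-5, 0, 2) = (10, 11, 0), and w × v = (44, -40, -86).
Distance = |w × v| / |v| = √10932 / √56 ≈ 13.9719.

13.9719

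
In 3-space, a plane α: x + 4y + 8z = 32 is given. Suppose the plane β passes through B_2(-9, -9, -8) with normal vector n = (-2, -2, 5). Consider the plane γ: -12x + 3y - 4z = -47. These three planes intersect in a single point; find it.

(4, 3, 2)

β: n·r = n·B_2 gives -2x - 2y + 5z = -4.
Solving the 3×3 linear system x + 4y + 8z = 32, -2x - 2y + 5z = -4, -12x + 3y - 4z = -47 (e.g. by elimination or Cramer's rule, determinant = -519) gives (4, 3, 2).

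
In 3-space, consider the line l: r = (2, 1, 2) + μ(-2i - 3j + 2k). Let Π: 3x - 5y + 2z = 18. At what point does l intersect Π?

Substitute r = (2, 1, 2) + t(-2, -3, 2) into the plane: 5 + 13t = 18, so t = 1.
Intersection: (2, 1, 2) + 1·(-2, -3, 2) = (0, -2, 4).

(0, -2, 4)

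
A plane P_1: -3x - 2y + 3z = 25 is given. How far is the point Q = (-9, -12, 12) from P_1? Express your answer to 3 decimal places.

13.218

n·Q − d = (-3)·(-9) + (-2)·(-12) + (3)·(12) − 25 = 62; |n| = √22.
Distance = |62| / √22 = 62/√22 ≈ 13.218.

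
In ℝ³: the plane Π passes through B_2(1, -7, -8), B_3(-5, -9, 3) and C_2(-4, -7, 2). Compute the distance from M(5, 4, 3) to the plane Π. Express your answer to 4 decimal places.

5.8919

B_2B_3 = (-6, -2, 11), B_2C_2 = (-5, 0, 10); a normal to Π is B_2B_3 × B_2C_2 = (-20, 5, -10).
Using B_2: Π has equation -20x + 5y - 10z = 25.
n·M − d = (-20)·(5) + (5)·(4) + (-10)·(3) − 25 = -135; |n| = √525.
Distance = |-135| / √525 = 135/√525 ≈ 5.8919.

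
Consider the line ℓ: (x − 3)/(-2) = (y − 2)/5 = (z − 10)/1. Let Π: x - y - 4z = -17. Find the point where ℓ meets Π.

ℓ has direction (-2, 5, 1) through (3, 2, 10).
Substitute r = (3, 2, 10) + t(-2, 5, 1) into the plane: -39 + (-11)t = -17, so t = -2.
Intersection: (3, 2, 10) + (-2)·(-2, 5, 1) = (7, -8, 8).

(7, -8, 8)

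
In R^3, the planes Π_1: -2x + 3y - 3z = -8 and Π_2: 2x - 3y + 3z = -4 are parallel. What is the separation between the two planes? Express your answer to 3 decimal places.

Rescale Π_2 by 1/(-1): -2x + 3y - 3z = 4. Then distance = |-8 − 4| / √22 ≈ 2.558.

2.558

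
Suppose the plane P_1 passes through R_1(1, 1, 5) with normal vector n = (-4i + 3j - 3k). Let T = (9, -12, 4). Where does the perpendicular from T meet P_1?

P_1: n·r = n·R_1 gives -4x + 3y - 3z = -16.
Foot = T − λn with λ = (n·T − d)/|n|² = (-84 − (-16))/34 = -2.
Foot = (9, -12, 4) − (-2)·(-4, 3, -3) = (1, -6, -2).

(1, -6, -2)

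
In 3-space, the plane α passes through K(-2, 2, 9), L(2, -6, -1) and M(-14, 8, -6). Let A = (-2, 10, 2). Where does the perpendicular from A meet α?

KL = (4, -8, -10), KM = (-12, 6, -15); a normal to α is KL × KM = (180, 180, -72).
Using K: α has equation 180x + 180y - 72z = -648.
Foot = A − λn with λ = (n·A − d)/|n|² = (1296 − (-648))/69984 = 1/36.
Foot = (-2, 10, 2) − (1/36)·(180, 180, -72) = (-7, 5, 4).

(-7, 5, 4)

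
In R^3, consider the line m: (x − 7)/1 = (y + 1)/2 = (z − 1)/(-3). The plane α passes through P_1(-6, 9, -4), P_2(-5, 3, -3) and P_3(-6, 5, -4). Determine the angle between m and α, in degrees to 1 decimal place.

49.1

m has direction (1, 2, -3) through (7, -1, 1).
P_1P_2 = (1, -6, 1), P_1P_3 = (0, -4, 0); a normal to α is P_1P_2 × P_1P_3 = (4, 0, -4).
Using P_1: α has equation 4x - 4z = -8.
sin θ = |n·v| / (|n||v|) = |16| / (√32 · √14) = 0.75593.
θ ≈ 49.1°.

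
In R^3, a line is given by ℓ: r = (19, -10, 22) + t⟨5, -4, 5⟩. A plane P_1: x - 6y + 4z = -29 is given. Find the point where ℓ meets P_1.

Substitute r = (19, -10, 22) + t(5, -4, 5) into the plane: 167 + 49t = -29, so t = -4.
Intersection: (19, -10, 22) + (-4)·(5, -4, 5) = (-1, 6, 2).

(-1, 6, 2)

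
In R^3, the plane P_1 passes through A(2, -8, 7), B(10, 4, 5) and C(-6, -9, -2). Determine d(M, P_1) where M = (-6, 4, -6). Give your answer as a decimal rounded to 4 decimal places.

AB = (8, 12, -2), AC = (-8, -1, -9); a normal to P_1 is AB × AC = (-110, 88, 88).
Using A: P_1 has equation -110x + 88y + 88z = -308.
n·M − d = (-110)·(-6) + (88)·(4) + (88)·(-6) − (-308) = 792; |n| = √27588.
Distance = |792| / √27588 = 792/√27588 ≈ 4.7683.

4.7683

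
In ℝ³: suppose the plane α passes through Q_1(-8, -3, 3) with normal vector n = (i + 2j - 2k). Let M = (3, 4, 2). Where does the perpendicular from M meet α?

α: n·r = n·Q_1 gives x + 2y - 2z = -20.
Foot = M − λn with λ = (n·M − d)/|n|² = (7 − (-20))/9 = 3.
Foot = (3, 4, 2) − 3·(1, 2, -2) = (0, -2, 8).

(0, -2, 8)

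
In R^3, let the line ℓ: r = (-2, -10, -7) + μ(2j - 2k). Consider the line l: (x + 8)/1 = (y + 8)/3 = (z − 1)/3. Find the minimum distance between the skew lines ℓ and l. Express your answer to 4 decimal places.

l has direction (1, 3, 3) through (-8, -8, 1).
Common perpendicular direction n = (0, 2, -2) × (1, 3, 3) = (12, -2, -2).
With w = (-8, -8, 1) − (-2, -10, -7) = (-6, 2, 8), w · n = -92.
Distance = |w · n| / |n| = |-92| / √152 ≈ 7.4622.

7.4622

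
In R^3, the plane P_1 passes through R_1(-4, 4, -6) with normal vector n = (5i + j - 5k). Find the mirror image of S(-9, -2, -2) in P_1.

P_1: n·r = n·R_1 gives 5x + y - 5z = 14.
λ = (n·S − d)/|n|² = (-37 − 14)/51 = -1.
Reflection = S − 2λn = (-9, -2, -2) − (-2)·(5, 1, -5) = (1, 0, -12).

(1, 0, -12)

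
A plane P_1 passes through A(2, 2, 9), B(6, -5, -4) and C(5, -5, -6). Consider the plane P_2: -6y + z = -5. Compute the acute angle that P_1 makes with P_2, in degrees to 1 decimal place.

33.4

AB = (4, -7, -13), AC = (3, -7, -15); a normal to P_1 is AB × AC = (14, 21, -7).
Using A: P_1 has equation 14x + 21y - 7z = 7.
cos θ = |n₁·n₂| / (|n₁||n₂|) = |-133| / (√686 · √37).
θ = arccos(0.83481) ≈ 33.4°.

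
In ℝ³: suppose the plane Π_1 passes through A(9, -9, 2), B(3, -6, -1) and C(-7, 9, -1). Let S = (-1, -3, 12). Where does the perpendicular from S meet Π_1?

(5, 1, 4)

AB = (-6, 3, -3), AC = (-16, 18, -3); a normal to Π_1 is AB × AC = (45, 30, -60).
Using A: Π_1 has equation 45x + 30y - 60z = 15.
Foot = S − λn with λ = (n·S − d)/|n|² = (-855 − 15)/6525 = -2/15.
Foot = (-1, -3, 12) − (-2/15)·(45, 30, -60) = (5, 1, 4).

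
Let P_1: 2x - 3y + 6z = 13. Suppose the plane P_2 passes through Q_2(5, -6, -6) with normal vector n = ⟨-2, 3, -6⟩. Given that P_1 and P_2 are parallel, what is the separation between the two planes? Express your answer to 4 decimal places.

P_2: n·r = n·Q_2 gives -2x + 3y - 6z = 8.
Rescale P_2 by 1/(-1): 2x - 3y + 6z = -8. Then distance = |13 − (-8)| / √49 ≈ 3.0000.

3.0000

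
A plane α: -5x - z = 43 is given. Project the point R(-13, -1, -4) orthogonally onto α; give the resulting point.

Foot = R − λn with λ = (n·R − d)/|n|² = (69 − 43)/26 = 1.
Foot = (-13, -1, -4) − 1·(-5, 0, -1) = (-8, -1, -3).

(-8, -1, -3)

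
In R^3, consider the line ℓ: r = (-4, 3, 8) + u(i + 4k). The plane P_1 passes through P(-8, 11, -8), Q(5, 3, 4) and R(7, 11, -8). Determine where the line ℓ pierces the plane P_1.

(-5, 3, 4)

PQ = (13, -8, 12), PR = (15, 0, 0); a normal to P_1 is PQ × PR = (0, 180, 120).
Using P: P_1 has equation 180y + 120z = 1020.
Substitute r = (-4, 3, 8) + t(1, 0, 4) into the plane: 1500 + 480t = 1020, so t = -1.
Intersection: (-4, 3, 8) + (-1)·(1, 0, 4) = (-5, 3, 4).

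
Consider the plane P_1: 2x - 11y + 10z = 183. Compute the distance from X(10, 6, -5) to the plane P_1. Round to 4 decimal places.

n·X − d = (2)·(10) + (-11)·(6) + (10)·(-5) − 183 = -279; |n| = √225.
Distance = |-279| / √225 = 279/√225 ≈ 18.6000.

18.6000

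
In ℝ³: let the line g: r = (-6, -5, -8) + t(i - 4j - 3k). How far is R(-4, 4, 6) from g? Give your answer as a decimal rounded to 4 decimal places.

7.6711

Taking (-6, -5, -8) on g with direction v = (1, -4, -3): w = R − (-6, -5, -8) = (2, 9, 14), and w × v = (29, 20, -17).
Distance = |w × v| / |v| = √1530 / √26 ≈ 7.6711.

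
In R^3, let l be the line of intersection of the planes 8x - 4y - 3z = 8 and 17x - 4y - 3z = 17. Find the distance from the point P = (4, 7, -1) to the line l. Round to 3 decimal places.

Direction of l: (8, -4, -3) × (17, -4, -3) = (0, -27, 36).
A point on l: solving the two plane equations with y = 0 gives (1, 0, 0).
Taking (1, 0, 0) on l with direction v = (0, -27, 36): w = P − (1, 0, 0) = (3, 7, -1), and w × v = (225, -108, -81).
Distance = |w × v| / |v| = √68850 / √2025 ≈ 5.831.

5.831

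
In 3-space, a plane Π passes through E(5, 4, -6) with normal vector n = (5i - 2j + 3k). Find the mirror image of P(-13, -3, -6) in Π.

(7, -11, 6)

Π: n·r = n·E gives 5x - 2y + 3z = -1.
λ = (n·P − d)/|n|² = (-77 − (-1))/38 = -2.
Reflection = P − 2λn = (-13, -3, -6) − (-4)·(5, -2, 3) = (7, -11, 6).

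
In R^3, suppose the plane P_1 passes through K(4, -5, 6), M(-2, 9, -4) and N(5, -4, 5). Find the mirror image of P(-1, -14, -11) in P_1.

(5, 10, 19)

KM = (-6, 14, -10), KN = (1, 1, -1); a normal to P_1 is KM × KN = (-4, -16, -20).
Using K: P_1 has equation -4x - 16y - 20z = -56.
λ = (n·P − d)/|n|² = (448 − (-56))/672 = 3/4.
Reflection = P − 2λn = (-1, -14, -11) − (3/2)·(-4, -16, -20) = (5, 10, 19).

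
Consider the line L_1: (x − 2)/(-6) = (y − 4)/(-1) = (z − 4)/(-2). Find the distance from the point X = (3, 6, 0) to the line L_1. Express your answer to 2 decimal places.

L_1 has direction (-6, -1, -2) through (2, 4, 4).
Taking (2, 4, 4) on L_1 with direction v = (-6, -1, -2): w = X − (2, 4, 4) = (1, 2, -4), and w × v = (-8, 26, 11).
Distance = |w × v| / |v| = √861 / √41 ≈ 4.58.

4.58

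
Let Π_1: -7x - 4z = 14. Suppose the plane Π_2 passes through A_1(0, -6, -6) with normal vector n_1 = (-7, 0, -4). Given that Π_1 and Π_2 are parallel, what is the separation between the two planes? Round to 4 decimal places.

1.2403

Π_2: n_1·r = n_1·A_1 gives -7x - 4z = 24.
Same normal n = (-7, 0, -4) with |n| = √65; distance = |14 − 24| / |n| = 10/√65 ≈ 1.2403.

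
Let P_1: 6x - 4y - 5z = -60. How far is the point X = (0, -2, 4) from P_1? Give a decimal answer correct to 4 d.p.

5.4701

n·X − d = (6)·(0) + (-4)·(-2) + (-5)·(4) − (-60) = 48; |n| = √77.
Distance = |48| / √77 = 48/√77 ≈ 5.4701.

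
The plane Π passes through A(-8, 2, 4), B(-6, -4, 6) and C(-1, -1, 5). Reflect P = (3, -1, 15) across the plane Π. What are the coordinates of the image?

(3, -7, -3)

AB = (2, -6, 2), AC = (7, -3, 1); a normal to Π is AB × AC = (0, 12, 36).
Using A: Π has equation 12y + 36z = 168.
λ = (n·P − d)/|n|² = (528 − 168)/1440 = 1/4.
Reflection = P − 2λn = (3, -1, 15) − (1/2)·(0, 12, 36) = (3, -7, -3).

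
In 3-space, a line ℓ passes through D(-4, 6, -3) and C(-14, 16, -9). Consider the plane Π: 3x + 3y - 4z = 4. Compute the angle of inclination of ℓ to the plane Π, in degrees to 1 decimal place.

15.5

A direction vector for ℓ is C − D = (-10, 10, -6).
sin θ = |n·v| / (|n||v|) = |24| / (√34 · √236) = 0.26793.
θ ≈ 15.5°.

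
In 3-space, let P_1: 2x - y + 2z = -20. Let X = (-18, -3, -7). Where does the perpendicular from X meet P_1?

(-12, -6, -1)

Foot = X − λn with λ = (n·X − d)/|n|² = (-47 − (-20))/9 = -3.
Foot = (-18, -3, -7) − (-3)·(2, -1, 2) = (-12, -6, -1).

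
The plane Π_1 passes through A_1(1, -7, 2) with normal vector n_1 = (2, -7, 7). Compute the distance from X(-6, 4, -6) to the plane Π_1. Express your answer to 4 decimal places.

14.5552

Π_1: n_1·r = n_1·A_1 gives 2x - 7y + 7z = 65.
n·X − d = (2)·(-6) + (-7)·(4) + (7)·(-6) − 65 = -147; |n| = √102.
Distance = |-147| / √102 = 147/√102 ≈ 14.5552.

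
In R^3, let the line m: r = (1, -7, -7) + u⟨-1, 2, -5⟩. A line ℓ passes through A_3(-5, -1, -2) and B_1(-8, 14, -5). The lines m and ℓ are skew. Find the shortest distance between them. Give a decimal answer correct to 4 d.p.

A direction vector for ℓ is B_1 − A_3 = (-3, 15, -3).
Common perpendicular direction n = (-1, 2, -5) × (-3, 15, -3) = (69, 12, -9).
With w = (-5, -1, -2) − (1, -7, -7) = (-6, 6, 5), w · n = -387.
Distance = |w · n| / |n| = |-387| / √4986 ≈ 5.4807.

5.4807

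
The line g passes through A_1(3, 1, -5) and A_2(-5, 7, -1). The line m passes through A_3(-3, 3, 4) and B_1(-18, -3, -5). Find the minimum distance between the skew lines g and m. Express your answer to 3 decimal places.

A direction vector for g is A_2 − A_1 = (-8, 6, 4).
A direction vector for m is B_1 − A_3 = (-15, -6, -9).
Common perpendicular direction n = (-8, 6, 4) × (-15, -6, -9) = (-30, -132, 138).
With w = (-3, 3, 4) − (3, 1, -5) = (-6, 2, 9), w · n = 1158.
Distance = |w · n| / |n| = |1158| / √37368 ≈ 5.990.

5.990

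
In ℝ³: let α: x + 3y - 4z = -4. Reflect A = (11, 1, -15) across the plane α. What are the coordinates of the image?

(5, -17, 9)

λ = (n·A − d)/|n|² = (74 − (-4))/26 = 3.
Reflection = A − 2λn = (11, 1, -15) − 6·(1, 3, -4) = (5, -17, 9).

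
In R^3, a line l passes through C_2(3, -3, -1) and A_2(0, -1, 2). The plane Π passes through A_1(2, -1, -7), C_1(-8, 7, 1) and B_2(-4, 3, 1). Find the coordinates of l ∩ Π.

A direction vector for l is A_2 − C_2 = (-3, 2, 3).
A_1C_1 = (-10, 8, 8), A_1B_2 = (-6, 4, 8); a normal to Π is A_1C_1 × A_1B_2 = (32, 32, 8).
Using A_1: Π has equation 32x + 32y + 8z = -24.
Substitute r = (3, -3, -1) + t(-3, 2, 3) into the plane: -8 + (-8)t = -24, so t = 2.
Intersection: (3, -3, -1) + 2·(-3, 2, 3) = (-3, 1, 5).

(-3, 1, 5)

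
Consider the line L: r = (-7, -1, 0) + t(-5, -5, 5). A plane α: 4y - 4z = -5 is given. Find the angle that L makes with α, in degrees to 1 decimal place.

sin θ = |n·v| / (|n||v|) = |-40| / (√32 · √75) = 0.81650.
θ ≈ 54.7°.

54.7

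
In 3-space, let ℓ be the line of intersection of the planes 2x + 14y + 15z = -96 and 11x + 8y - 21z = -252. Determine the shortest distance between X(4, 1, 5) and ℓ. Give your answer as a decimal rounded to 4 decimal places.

15.2215

Direction of ℓ: (2, 14, 15) × (11, 8, -21) = (-414, 207, -138).
A point on ℓ: solving the two plane equations with x = -8 gives (-8, -10, 4).
Taking (-8, -10, 4) on ℓ with direction v = (-414, 207, -138): w = X − (-8, -10, 4) = (12, 11, 1), and w × v = (-1725, 1242, 7038).
Distance = |w × v| / |v| = √54051633 / √233289 ≈ 15.2215.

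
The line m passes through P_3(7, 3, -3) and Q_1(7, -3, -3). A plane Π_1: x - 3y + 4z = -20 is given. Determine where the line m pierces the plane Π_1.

A direction vector for m is Q_1 − P_3 = (0, -6, 0).
Substitute r = (7, 3, -3) + t(0, -6, 0) into the plane: -14 + 18t = -20, so t = -1/3.
Intersection: (7, 3, -3) + (-1/3)·(0, -6, 0) = (7, 5, -3).

(7, 5, -3)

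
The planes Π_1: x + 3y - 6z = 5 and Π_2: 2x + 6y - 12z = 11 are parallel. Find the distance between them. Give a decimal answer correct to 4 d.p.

0.0737

Rescale Π_2 by 1/2: x + 3y - 6z = 11/2. Then distance = |5 − (11/2)| / √46 ≈ 0.0737.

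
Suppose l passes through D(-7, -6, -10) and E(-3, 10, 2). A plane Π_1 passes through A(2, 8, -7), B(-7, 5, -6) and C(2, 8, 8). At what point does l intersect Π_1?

(-4, 6, -1)

A direction vector for l is E − D = (4, 16, 12).
AB = (-9, -3, 1), AC = (0, 0, 15); a normal to Π_1 is AB × AC = (-45, 135, 0).
Using A: Π_1 has equation -45x + 135y = 990.
Substitute r = (-7, -6, -10) + t(4, 16, 12) into the plane: -495 + 1980t = 990, so t = 3/4.
Intersection: (-7, -6, -10) + (3/4)·(4, 16, 12) = (-4, 6, -1).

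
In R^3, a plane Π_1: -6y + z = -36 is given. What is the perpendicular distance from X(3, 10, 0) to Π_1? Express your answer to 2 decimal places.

3.95

n·X − d = (0)·(3) + (-6)·(10) + (1)·(0) − (-36) = -24; |n| = √37.
Distance = |-24| / √37 = 24/√37 ≈ 3.95.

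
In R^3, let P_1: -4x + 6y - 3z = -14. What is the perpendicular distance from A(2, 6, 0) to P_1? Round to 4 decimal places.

n·A − d = (-4)·(2) + (6)·(6) + (-3)·(0) − (-14) = 42; |n| = √61.
Distance = |42| / √61 = 42/√61 ≈ 5.3775.

5.3775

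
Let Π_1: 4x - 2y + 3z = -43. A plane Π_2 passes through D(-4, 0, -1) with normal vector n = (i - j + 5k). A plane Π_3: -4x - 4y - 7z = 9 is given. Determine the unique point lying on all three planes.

Π_2: n·r = n·D gives x - y + 5z = -9.
Solving the 3×3 linear system 4x - 2y + 3z = -43, x - y + 5z = -9, -4x - 4y - 7z = 9 (e.g. by elimination or Cramer's rule, determinant = 110) gives (-9, 5, 1).

(-9, 5, 1)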